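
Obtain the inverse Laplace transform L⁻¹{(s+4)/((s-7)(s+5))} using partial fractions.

Using partial fractions, f(t) = (11e^(7t) + e^(-5t))/12

Final answer: (11e^(7t) + e^(-5t))/12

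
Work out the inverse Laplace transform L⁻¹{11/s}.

L⁻¹{c/s} = c, so L⁻¹{11/s} = 11

Final answer: 11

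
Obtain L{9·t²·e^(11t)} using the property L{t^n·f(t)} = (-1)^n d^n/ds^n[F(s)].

L{e^(11t)} = 1/(s-11). d/ds[1/(s-11)] = -1/(s-11)². d²/ds²[1/(s-11)] = 2/(s-11)³. So L{t²·e^(11t)} = (-1)² · 2/(s-11)³ = 2/(s-11)³. Then L{9·t²·e^(11t)} = 9·2/(s-11)³ = 18/(s-11)³

Final answer: 18/(s-11)³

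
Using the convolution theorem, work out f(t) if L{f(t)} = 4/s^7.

4/s^7 = (4/s)·(1/s^6) = L{4}·L{t^5/120}. By convolution, f(t) = 4*t^5/120 = ∫₀ᵗ 4·τ^5/120 dτ = 4·t^6/720

Final answer: 4·t^6/720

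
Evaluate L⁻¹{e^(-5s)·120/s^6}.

L⁻¹{120/s^6} = t^5. By the time shift theorem, L⁻¹{e^(-as)F(s)} = u(t-a)f(t-a) with a=5, so L⁻¹{e^(-5s)·120/s^6} = u(t-5)·(t-5)^5

Final answer: u(t-5)·(t-5)^5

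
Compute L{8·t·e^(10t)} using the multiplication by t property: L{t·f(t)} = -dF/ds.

Using L{t^n·e^(at)} = n!/(s-a)^(n+1), L{t·e^(10t)} = 1/(s-10)^2, so L{8·t·e^(10t)} = 8·1/(s-10)^2 = 8/(s-10)^2

Final answer: 8/(s-10)^2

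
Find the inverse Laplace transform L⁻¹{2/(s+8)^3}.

L⁻¹{n!/(s-a)^(n+1)} = t^n·e^(at) with n=2, a=-8. So L⁻¹{2/(s+8)^3} = t^2·e^(-8t)

Final answer: t^2·e^(-8t)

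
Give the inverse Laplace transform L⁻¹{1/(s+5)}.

L⁻¹{1/(s-a)} = e^(at), so L⁻¹{1/(s+5)} = e^(-5t)

Final answer: e^(-5t)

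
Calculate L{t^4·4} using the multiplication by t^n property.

L{4} = 4/s. d^1/ds^1[1/s] = -1/s². d^2/ds^2[1/s] = 2/s^3. d^3/ds^3[1/s] = -6/s^4. d^4/ds^4[1/s] = 24/s^5. So L{t^4} = (-1)^{4}·24/s^5 = 24/s^5. Then L{t^4·4} = 4·24/s^5 = 96/s^5

Final answer: 96/s^5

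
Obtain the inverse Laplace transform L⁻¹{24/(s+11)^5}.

L⁻¹{n!/(s-a)^(n+1)} = t^n·e^(at) with n=4, a=-11. So L⁻¹{24/(s+11)^5} = t^4·e^(-11t)

Final answer: t^4·e^(-11t)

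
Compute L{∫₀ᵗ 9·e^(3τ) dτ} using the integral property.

L{∫₀ᵗ f(τ)dτ} = F(s)/s with F(s) = 9/(s-3), so L{∫₀ᵗ 9·e^(3τ) dτ} = 9/(s(s-3))

Final answer: 9/(s(s-3))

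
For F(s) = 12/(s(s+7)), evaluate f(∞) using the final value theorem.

f(∞) = lim_{s→0} s·12/(s(s+7)) = lim_{s→0} 12/(s+7) = 12/7 = 12/7

Final answer: 12/7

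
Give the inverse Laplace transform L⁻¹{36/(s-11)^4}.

L⁻¹{n!/(s-a)^(n+1)} = t^n·e^(at) with n=3, a=11. So L⁻¹{6/(s-11)^4} = t^3·e^(11t), and L⁻¹{36/(s-11)^4} = (36/6)·t^3·e^(11t) = 6·t^3·e^(11t)

Final answer: 6·t^3·e^(11t)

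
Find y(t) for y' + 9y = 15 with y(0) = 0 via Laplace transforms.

sY + 9Y = 15/s. Y = 15/(s(s+9)). Partial fractions: Y = 5/3/s - 5/3/(s+9)

Final answer: y(t) = 5/3(1 - e^(-9t))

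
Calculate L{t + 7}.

L{t + 7} = L{t} + 7·L{1} = 1/s² + 7/s

Final answer: 1/s² + 7/s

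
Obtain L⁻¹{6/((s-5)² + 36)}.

Form: b/((s-a)² + b²) → e^(at)sin(bt). With a=5, b=6

Final answer: e^(5t)·sin(6t)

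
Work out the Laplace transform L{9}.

L{9} = 9 · L{1} = 9/s

Final answer: 9/s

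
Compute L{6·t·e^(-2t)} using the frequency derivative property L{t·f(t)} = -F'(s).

L{e^(-2t)} = 1/(s+2). By frequency derivative: L{t·e^(-2t)} = -d/ds[1/(s+2)] = -(-1)/(s+2)² = 1/(s+2)². Then L{6·t·e^(-2t)} = 6·1/(s+2)² = 6/(s+2)²

Final answer: 6/(s+2)²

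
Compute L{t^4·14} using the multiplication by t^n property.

L{14} = 14/s. d^1/ds^1[1/s] = -1/s². d^2/ds^2[1/s] = 2/s^3. d^3/ds^3[1/s] = -6/s^4. d^4/ds^4[1/s] = 24/s^5. So L{t^4} = (-1)^{4}·24/s^5 = 24/s^5. Then L{t^4·14} = 14·24/s^5 = 336/s^5

Final answer: 336/s^5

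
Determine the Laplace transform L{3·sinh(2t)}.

L{sinh(ωt)} = ω/(s² - ω²), so L{sinh(2t)} = 2/(s² - 4). Then L{3·sinh(2t)} = 3·2/(s² - 4) = 6/(s² - 4)

Final answer: 6/(s² - 4)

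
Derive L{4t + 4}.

L{4t + 4} = 4·L{t} + 4·L{1} = 4/s² + 4/s

Final answer: 4/s² + 4/s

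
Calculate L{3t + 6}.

L{3t + 6} = 3·L{t} + 6·L{1} = 3/s² + 6/s

Final answer: 3/s² + 6/s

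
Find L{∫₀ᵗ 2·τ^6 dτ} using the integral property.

L{∫₀ᵗ f(τ)dτ} = F(s)/s with f(t) = 2t^6. F(s) = 1440/s^7, so L{∫₀ᵗ 2·τ^6 dτ} = (1440/s^7)/s = 1440/s^8. (Check: ∫₀ᵗ 2·τ^6 dτ = 2t^7/7.)

Final answer: 1440/s^8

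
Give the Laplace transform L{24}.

L{24} = 24 · L{1} = 24/s

Final answer: 24/s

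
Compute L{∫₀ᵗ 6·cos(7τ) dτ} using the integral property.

L{∫₀ᵗ f(τ)dτ} = F(s)/s with F(s) = 6s/(s² + 49), so the result is (6s/(s² + 49))/s = 6/(s² + 49)

Final answer: 6/(s² + 49)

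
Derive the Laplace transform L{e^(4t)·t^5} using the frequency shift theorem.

L{e^(at)·t^n} = n!/(s-a)^(n+1), so L{e^(4t)·t^5} = 120/(s-4)^6

Final answer: 120/(s-4)^6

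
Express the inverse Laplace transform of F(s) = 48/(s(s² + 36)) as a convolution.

48/(s(s² + 36)) = (1/s)·(48/(s² + 36)) = L{1}·L{8·sin(6t)}. So f(t) = 1*(8·sin(6t)) = ∫₀ᵗ 8·sin(6τ) dτ

Final answer: ∫₀ᵗ 8·sin(6τ) dτ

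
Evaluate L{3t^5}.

L{t^n} = n!/s^(n+1). So L{3t^5} = 3·5!/s^6 = 360/s^6

Final answer: 360/s^6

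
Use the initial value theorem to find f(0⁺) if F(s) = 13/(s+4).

f(0⁺) = lim_{s→∞} s·13/(s+4) = lim_{s→∞} 13s/(s+4) = 13

Final answer: 13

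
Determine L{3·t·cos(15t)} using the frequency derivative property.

L{cos(15t)} = s/(s² + 225). Derivative: d/ds[s/(s² + 225)] = [(s² + 225) - s·2s]/(s² + 225)² = (225 - s²)/(s² + 225)². So L{t·cos(15t)} = -F'(s) = (s² - 225)/(s² + 225)². Then L{3·t·cos(15t)} = 3·(s² - 225)/(s² + 225)²

Final answer: 3·(s² - 225)/(s² + 225)²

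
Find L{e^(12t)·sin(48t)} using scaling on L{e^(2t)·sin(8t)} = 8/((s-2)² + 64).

Scaling with a=6: L{e^(12t)·sin(48t)} = (1/6) · 8/((s/6-2)² + 64). Simplifying: 48/((s-12)² + 2304)

Final answer: 48/((s-12)² + 2304)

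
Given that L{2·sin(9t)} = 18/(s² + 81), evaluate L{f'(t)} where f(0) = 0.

L{f'(t)} = s·F(s) - f(0) = s·18/(s² + 81) - 0 = 18s/(s² + 81)

Final answer: 18s/(s² + 81)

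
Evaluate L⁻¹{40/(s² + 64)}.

This is the form c·a/(s² + a²) with a = 8, c = 5. L⁻¹ = 5·sin(8t)

Final answer: 5·sin(8t)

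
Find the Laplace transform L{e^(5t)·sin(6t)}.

L{e^(at)·sin(ωt)} = ω/((s-a)² + ω²), so L{e^(5t)·sin(6t)} = 6/((s-5)² + 36)

Final answer: 6/((s-5)² + 36)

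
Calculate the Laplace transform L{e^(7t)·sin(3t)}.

L{e^(at)·sin(ωt)} = ω/((s-a)² + ω²), so L{e^(7t)·sin(3t)} = 3/((s-7)² + 9)

Final answer: 3/((s-7)² + 9)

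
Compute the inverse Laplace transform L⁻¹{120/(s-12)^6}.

L⁻¹{n!/(s-a)^(n+1)} = t^n·e^(at), so L⁻¹{120/(s-12)^6} = t^5·e^(12t)

Final answer: t^5·e^(12t)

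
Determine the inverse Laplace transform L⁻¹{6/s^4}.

L⁻¹{n!/s^(n+1)} = t^n with n=3. So L⁻¹{6/s^4} = t^3

Final answer: t^3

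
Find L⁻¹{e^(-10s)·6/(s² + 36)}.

L⁻¹{6/(s² + 36)} = sin(6t). By the time shift theorem, L⁻¹{e^(-as)F(s)} = u(t-a)f(t-a) with a=10, so L⁻¹{e^(-10s)·6/(s² + 36)} = u(t-10)·sin(6(t-10))

Final answer: u(t-10)·sin(6(t-10))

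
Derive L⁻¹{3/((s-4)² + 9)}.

Form: b/((s-a)² + b²) → e^(at)sin(bt). With a=4, b=3

Final answer: e^(4t)·sin(3t)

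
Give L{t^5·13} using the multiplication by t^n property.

L{13} = 13/s. d^1/ds^1[1/s] = -1/s². d^2/ds^2[1/s] = 2/s^3. d^3/ds^3[1/s] = -6/s^4. d^4/ds^4[1/s] = 24/s^5. d^5/ds^5[1/s] = -120/s^6. So L{t^5} = (-1)^{5}·-120/s^6 = 120/s^6. Then L{t^5·13} = 13·120/s^6 = 1560/s^6

Final answer: 1560/s^6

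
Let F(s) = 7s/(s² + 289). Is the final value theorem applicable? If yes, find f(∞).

The final value theorem requires all poles of sF(s) in the left half-plane. sF(s) = 7s²/(s² + 289) has poles at s = ±17i (imaginary axis). Theorem does NOT apply (oscillatory system).

Final answer: Not applicable (oscillatory)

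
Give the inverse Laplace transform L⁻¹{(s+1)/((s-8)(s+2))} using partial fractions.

Using partial fractions, f(t) = (9e^(8t) + e^(-2t))/10

Final answer: (9e^(8t) + e^(-2t))/10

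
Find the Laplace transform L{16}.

L{16} = 16 · L{1} = 16/s

Final answer: 16/s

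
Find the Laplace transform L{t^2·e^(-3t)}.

L{t^n·e^(at)} = n!/(s-a)^(n+1), so L{t^2·e^(-3t)} = 2/(s+3)^3

Final answer: 2/(s+3)^3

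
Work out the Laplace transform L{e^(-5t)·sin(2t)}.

L{e^(at)·sin(ωt)} = ω/((s-a)² + ω²), so L{e^(-5t)·sin(2t)} = 2/((s+5)² + 4)

Final answer: 2/((s+5)² + 4)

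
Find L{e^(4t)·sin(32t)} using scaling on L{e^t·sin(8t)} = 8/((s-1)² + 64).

Scaling with a=4: L{e^(4t)·sin(32t)} = (1/4) · 8/((s/4-1)² + 64). Simplifying: 32/((s-4)² + 1024)

Final answer: 32/((s-4)² + 1024)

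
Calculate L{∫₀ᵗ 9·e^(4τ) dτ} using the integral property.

L{∫₀ᵗ f(τ)dτ} = F(s)/s with F(s) = 9/(s-4), so L{∫₀ᵗ 9·e^(4τ) dτ} = 9/(s(s-4))

Final answer: 9/(s(s-4))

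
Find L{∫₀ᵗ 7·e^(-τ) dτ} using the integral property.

L{∫₀ᵗ f(τ)dτ} = F(s)/s with F(s) = 7/(s+1), so L{∫₀ᵗ 7·e^(-τ) dτ} = 7/(s(s+1))

Final answer: 7/(s(s+1))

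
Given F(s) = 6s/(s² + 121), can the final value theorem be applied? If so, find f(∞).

The final value theorem requires all poles of sF(s) in the left half-plane. sF(s) = 6s²/(s² + 121) has poles at s = ±11i (imaginary axis). Theorem does NOT apply (oscillatory system).

Final answer: Not applicable (oscillatory)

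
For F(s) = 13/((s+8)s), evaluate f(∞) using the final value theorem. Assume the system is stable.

f(∞) = lim_{s→0} sF(s) = lim_{s→0} 13/(s+8) = 13/8

Final answer: 13/8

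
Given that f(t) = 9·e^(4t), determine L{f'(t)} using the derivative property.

f(0) = 9, F(s) = 9/(s-4). L{f'(t)} = s·F(s) - f(0) = 9s/(s-4) - 9 = (9s - 9(s-4))/(s-4) = 36/(s-4)

Final answer: 36/(s-4)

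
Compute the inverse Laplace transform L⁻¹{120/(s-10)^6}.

L⁻¹{n!/(s-a)^(n+1)} = t^n·e^(at), so L⁻¹{120/(s-10)^6} = t^5·e^(10t)

Final answer: t^5·e^(10t)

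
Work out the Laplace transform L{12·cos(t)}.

L{cos(ωt)} = s/(s² + ω²), so L{cos(t)} = s/(s² + 1). Then L{12·cos(t)} = 12·s/(s² + 1) = 12s/(s² + 1)

Final answer: 12s/(s² + 1)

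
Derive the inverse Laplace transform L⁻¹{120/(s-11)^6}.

L⁻¹{n!/(s-a)^(n+1)} = t^n·e^(at), so L⁻¹{120/(s-11)^6} = t^5·e^(11t)

Final answer: t^5·e^(11t)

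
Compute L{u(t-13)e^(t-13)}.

u(t-a)f(t-a) with f(t)=e^t. L{e^t} = 1/(s-1). By time shift: e^(-13s)/(s-1)

Final answer: e^(-13s)/(s-1)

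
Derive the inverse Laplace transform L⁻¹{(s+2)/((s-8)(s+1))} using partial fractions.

Using partial fractions, f(t) = (10e^(8t) - e^(-t))/9

Final answer: (10e^(8t) - e^(-t))/9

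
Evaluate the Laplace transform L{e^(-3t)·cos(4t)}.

L{e^(at)·cos(ωt)} = (s-a)/((s-a)² + ω²), so L{e^(-3t)·cos(4t)} = (s+3)/((s+3)² + 16)

Final answer: (s+3)/((s+3)² + 16)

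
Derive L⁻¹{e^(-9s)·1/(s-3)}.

L⁻¹{1/(s-3)} = e^(3t). By the time shift theorem, L⁻¹{e^(-as)F(s)} = u(t-a)f(t-a) with a=9, so L⁻¹{e^(-9s)·1/(s-3)} = u(t-9)·e^(3(t-9))

Final answer: u(t-9)·e^(3(t-9))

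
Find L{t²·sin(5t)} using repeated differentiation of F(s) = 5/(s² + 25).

F(s) = 5/(s² + 25). F'(s) = -10s/(s² + 25)². F''(s) = -10(25 - 3s²)/(s² + 25)³ = (30s² - 250)/(s² + 25)³. So L{t²·sin(5t)} = (-1)² F''(s) = (30s² - 250)/(s² + 25)³

Final answer: (30s² - 250)/(s² + 25)³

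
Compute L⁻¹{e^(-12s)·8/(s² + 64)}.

L⁻¹{8/(s² + 64)} = sin(8t). By the time shift theorem, L⁻¹{e^(-as)F(s)} = u(t-a)f(t-a) with a=12, so L⁻¹{e^(-12s)·8/(s² + 64)} = u(t-12)·sin(8(t-12))

Final answer: u(t-12)·sin(8(t-12))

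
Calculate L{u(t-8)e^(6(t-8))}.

u(t-a)f(t-a) with f(t)=e^(6t). L{e^(6t)} = 1/(s-6). By time shift: e^(-8s)/(s-6)

Final answer: e^(-8s)/(s-6)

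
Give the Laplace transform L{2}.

L{2} = 2 · L{1} = 2/s

Final answer: 2/s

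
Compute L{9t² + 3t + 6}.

L{9t² + 3t + 6} = 9·2/s³ + 3/s² + 6/s = 18/s³ + 3/s² + 6/s

Final answer: 18/s³ + 3/s² + 6/s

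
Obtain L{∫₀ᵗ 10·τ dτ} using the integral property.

L{∫₀ᵗ f(τ)dτ} = F(s)/s with f(t) = 10t. F(s) = 10/s^2, so L{∫₀ᵗ 10·τ dτ} = (10/s^2)/s = 10/s^3. (Check: ∫₀ᵗ 10·τ dτ = 10t^2/2.)

Final answer: 10/s^3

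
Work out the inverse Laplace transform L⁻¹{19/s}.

L⁻¹{c/s} = c, so L⁻¹{19/s} = 19

Final answer: 19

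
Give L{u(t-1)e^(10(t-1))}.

u(t-a)f(t-a) with f(t)=e^(10t). L{e^(10t)} = 1/(s-10). By time shift: e^(-s)/(s-10)

Final answer: e^(-s)/(s-10)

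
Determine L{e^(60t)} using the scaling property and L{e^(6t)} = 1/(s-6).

Using L{f(at)} = (1/a)F(s/a) with a=10 and f(t) = e^(6t): L{e^(60t)} = (1/10) · 1/((s/10)-6) = (1/10) · 10/(s-60) = 1/(s-60)

Final answer: 1/(s-60)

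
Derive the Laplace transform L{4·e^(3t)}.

L{e^(at)} = 1/(s-a), so L{e^(3t)} = 1/(s-3). Then L{4·e^(3t)} = 4/(s-3)

Final answer: 4/(s-3)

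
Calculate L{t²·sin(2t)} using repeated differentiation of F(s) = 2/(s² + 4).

F(s) = 2/(s² + 4). F'(s) = -4s/(s² + 4)². F''(s) = -4(4 - 3s²)/(s² + 4)³ = (12s² - 16)/(s² + 4)³. So L{t²·sin(2t)} = (-1)² F''(s) = (12s² - 16)/(s² + 4)³

Final answer: (12s² - 16)/(s² + 4)³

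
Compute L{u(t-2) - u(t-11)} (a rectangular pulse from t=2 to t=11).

L{u(t-a)} = e^(-as)/s. L{u(t-2) - u(t-11)} = (e^(-2s) - e^(-11s))/s

Final answer: (e^(-2s) - e^(-11s))/s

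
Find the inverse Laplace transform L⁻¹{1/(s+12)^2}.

L⁻¹{n!/(s-a)^(n+1)} = t^n·e^(at), so L⁻¹{1/(s+12)^2} = t·e^(-12t)

Final answer: t·e^(-12t)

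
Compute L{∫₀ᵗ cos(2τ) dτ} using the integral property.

L{∫₀ᵗ f(τ)dτ} = F(s)/s with F(s) = s/(s² + 4), so the result is (s/(s² + 4))/s = 1/(s² + 4)

Final answer: 1/(s² + 4)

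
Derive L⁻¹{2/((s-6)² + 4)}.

Form: b/((s-a)² + b²) → e^(at)sin(bt). With a=6, b=2

Final answer: e^(6t)·sin(2t)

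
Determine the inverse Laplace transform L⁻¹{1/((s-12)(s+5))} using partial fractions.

Decompose: A/(s-12) + B/(s+5). A = 1/17, B = -1/17. f(t) = (e^(12t) - e^(-5t))/17

Final answer: (e^(12t) - e^(-5t))/17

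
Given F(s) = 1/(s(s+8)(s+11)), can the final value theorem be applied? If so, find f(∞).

Poles of sF(s) = 1/((s+8)(s+11)) are at s = -8 and s = -11, both in the left half-plane. Theorem applies. f(∞) = lim_{s→0} sF(s) = 1/(8·11) = 1/88

Final answer: 1/88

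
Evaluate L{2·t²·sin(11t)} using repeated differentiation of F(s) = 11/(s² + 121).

F(s) = 11/(s² + 121). F'(s) = -22s/(s² + 121)². F''(s) = -22(121 - 3s²)/(s² + 121)³ = (66s² - 2662)/(s² + 121)³. So L{t²·sin(11t)} = (-1)² F''(s) = (66s² - 2662)/(s² + 121)³. Then L{2·t²·sin(11t)} = 2·(66s² - 2662)/(s² + 121)³ = (132s² - 5324)/(s² + 121)³

Final answer: (132s² - 5324)/(s² + 121)³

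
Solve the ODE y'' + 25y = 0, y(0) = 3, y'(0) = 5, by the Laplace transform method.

L{y''} + 25L{y} = 0. s²Y - 3s - 5 + 25Y = 0. Y(s² + 25) = 3s + 5. Y = (3s + 5)/(s² + 25). Inverting: y(t) = 3cos(5t) + sin(5t)

Final answer: y(t) = 3cos(5t) + sin(5t)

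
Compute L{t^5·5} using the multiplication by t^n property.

L{5} = 5/s. d^1/ds^1[1/s] = -1/s². d^2/ds^2[1/s] = 2/s^3. d^3/ds^3[1/s] = -6/s^4. d^4/ds^4[1/s] = 24/s^5. d^5/ds^5[1/s] = -120/s^6. So L{t^5} = (-1)^{5}·-120/s^6 = 120/s^6. Then L{t^5·5} = 5·120/s^6 = 600/s^6

Final answer: 600/s^6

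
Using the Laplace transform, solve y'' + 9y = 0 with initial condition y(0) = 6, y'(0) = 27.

L{y''} + 9L{y} = 0. s²Y - 6s - 27 + 9Y = 0. Y(s² + 9) = 6s + 27. Y = (6s + 27)/(s² + 9). Inverting: y(t) = 6cos(3t) + 9sin(3t)

Final answer: y(t) = 6cos(3t) + 9sin(3t)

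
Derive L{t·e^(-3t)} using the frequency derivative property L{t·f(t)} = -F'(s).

L{e^(-3t)} = 1/(s+3). By frequency derivative: L{t·e^(-3t)} = -d/ds[1/(s+3)] = -(-1)/(s+3)² = 1/(s+3)²

Final answer: 1/(s+3)²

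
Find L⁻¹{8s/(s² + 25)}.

This is the form c·s/(s² + a²) with a = 5, c = 8. L⁻¹ = 8·cos(5t)

Final answer: 8·cos(5t)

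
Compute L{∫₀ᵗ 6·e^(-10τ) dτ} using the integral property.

L{∫₀ᵗ f(τ)dτ} = F(s)/s with F(s) = 6/(s+10), so L{∫₀ᵗ 6·e^(-10τ) dτ} = 6/(s(s+10))

Final answer: 6/(s(s+10))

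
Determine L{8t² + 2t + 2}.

L{8t² + 2t + 2} = 8·2/s³ + 2/s² + 2/s = 16/s³ + 2/s² + 2/s

Final answer: 16/s³ + 2/s² + 2/s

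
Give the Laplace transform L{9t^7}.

L{9t^7} = 9 · L{t^7} = 9 · 5040/s^8 = 45360/s^8

Final answer: 45360/s^8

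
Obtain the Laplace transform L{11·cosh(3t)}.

L{cosh(ωt)} = s/(s² - ω²), so L{cosh(3t)} = s/(s² - 9). Then L{11·cosh(3t)} = 11·s/(s² - 9) = 11s/(s² - 9)

Final answer: 11s/(s² - 9)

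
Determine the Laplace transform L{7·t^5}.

L{t^n} = n!/s^(n+1), so L{t^5} = 120/s^6. Then L{7·t^5} = 7·120/s^6 = 840/s^6

Final answer: 840/s^6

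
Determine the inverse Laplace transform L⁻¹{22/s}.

L⁻¹{c/s} = c, so L⁻¹{22/s} = 22

Final answer: 22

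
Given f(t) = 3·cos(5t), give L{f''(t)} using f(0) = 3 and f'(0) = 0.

F(s) = 3s/(s² + 25). L{f''(t)} = s²F(s) - sf(0) - f'(0) = 3s³/(s² + 25) - 3s = (3s³ - 3s(s² + 25))/(s² + 25) = -75s/(s² + 25)

Final answer: -75s/(s² + 25)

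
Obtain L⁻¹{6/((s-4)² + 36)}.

Form: b/((s-a)² + b²) → e^(at)sin(bt). With a=4, b=6

Final answer: e^(4t)·sin(6t)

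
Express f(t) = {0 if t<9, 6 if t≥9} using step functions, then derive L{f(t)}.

f(t) = 6·u(t-9). L{u(t-9)} = e^(-9s)/s, so L{f(t)} = 6·e^(-9s)/s

Final answer: 6·e^(-9s)/s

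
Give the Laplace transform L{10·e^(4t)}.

L{e^(at)} = 1/(s-a), so L{e^(4t)} = 1/(s-4). Then L{10·e^(4t)} = 10/(s-4)

Final answer: 10/(s-4)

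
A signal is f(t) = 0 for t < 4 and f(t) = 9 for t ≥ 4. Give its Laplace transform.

f(t) = 9·u(t-4). L{u(t-4)} = e^(-4s)/s, so L{f(t)} = 9·e^(-4s)/s

Final answer: 9·e^(-4s)/s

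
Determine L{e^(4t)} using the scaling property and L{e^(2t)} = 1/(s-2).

Using L{f(at)} = (1/a)F(s/a) with a=2 and f(t) = e^(2t): L{e^(4t)} = (1/2) · 1/((s/2)-2) = (1/2) · 2/(s-4) = 1/(s-4)

Final answer: 1/(s-4)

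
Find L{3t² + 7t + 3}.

L{3t² + 7t + 3} = 3·2/s³ + 7/s² + 3/s = 6/s³ + 7/s² + 3/s

Final answer: 6/s³ + 7/s² + 3/s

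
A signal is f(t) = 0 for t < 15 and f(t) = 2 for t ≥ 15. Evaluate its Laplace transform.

f(t) = 2·u(t-15). L{u(t-15)} = e^(-15s)/s, so L{f(t)} = 2·e^(-15s)/s

Final answer: 2·e^(-15s)/s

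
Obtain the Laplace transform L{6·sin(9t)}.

L{sin(ωt)} = ω/(s² + ω²), so L{sin(9t)} = 9/(s² + 81). Then L{6·sin(9t)} = 6·9/(s² + 81) = 54/(s² + 81)

Final answer: 54/(s² + 81)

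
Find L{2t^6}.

L{t^n} = n!/s^(n+1). So L{2t^6} = 2·6!/s^7 = 1440/s^7

Final answer: 1440/s^7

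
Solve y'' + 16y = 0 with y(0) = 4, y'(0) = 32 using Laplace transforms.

L{y''} + 16L{y} = 0. s²Y - 4s - 32 + 16Y = 0. Y(s² + 16) = 4s + 32. Y = (4s + 32)/(s² + 16). Inverting: y(t) = 4cos(4t) + 8sin(4t)

Final answer: y(t) = 4cos(4t) + 8sin(4t)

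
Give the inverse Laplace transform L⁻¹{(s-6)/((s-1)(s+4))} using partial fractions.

Using partial fractions, f(t) = (-5e^t + 10e^(-4t))/5

Final answer: (-5e^t + 10e^(-4t))/5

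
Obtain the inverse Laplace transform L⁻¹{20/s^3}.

L⁻¹{n!/s^(n+1)} = t^n with n=2. So L⁻¹{2/s^3} = t^2, and L⁻¹{20/s^3} = (20/2)·t^2 = 10·t^2

Final answer: 10·t^2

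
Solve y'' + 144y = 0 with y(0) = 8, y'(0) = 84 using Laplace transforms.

L{y''} + 144L{y} = 0. s²Y - 8s - 84 + 144Y = 0. Y(s² + 144) = 8s + 84. Y = (8s + 84)/(s² + 144). Inverting: y(t) = 8cos(12t) + 7sin(12t)

Final answer: y(t) = 8cos(12t) + 7sin(12t)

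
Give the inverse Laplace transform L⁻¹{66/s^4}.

L⁻¹{n!/s^(n+1)} = t^n with n=3. So L⁻¹{6/s^4} = t^3, and L⁻¹{66/s^4} = (66/6)·t^3 = 11·t^3

Final answer: 11·t^3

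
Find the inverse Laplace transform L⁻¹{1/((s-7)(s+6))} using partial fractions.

Decompose: A/(s-7) + B/(s+6). A = 1/13, B = -1/13. f(t) = (e^(7t) - e^(-6t))/13

Final answer: (e^(7t) - e^(-6t))/13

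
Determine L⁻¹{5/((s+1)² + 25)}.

Form: b/((s-a)² + b²) → e^(at)sin(bt). With a=-1, b=5

Final answer: e^(-t)·sin(5t)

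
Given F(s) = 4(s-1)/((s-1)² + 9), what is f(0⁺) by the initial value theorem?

f(0⁺) = lim_{s→∞} sF(s) = lim_{s→∞} 4s(s-1)/((s-1)² + 9) = 4

Final answer: 4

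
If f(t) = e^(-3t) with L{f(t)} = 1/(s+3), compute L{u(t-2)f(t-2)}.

Time shift theorem: L{u(t-a)f(t-a)} = e^(-as)F(s). Here a=2, F(s) = 1/(s+3), so L{u(t-2)f(t-2)} = e^(-2s)·1/(s+3)

Final answer: e^(-2s)·1/(s+3)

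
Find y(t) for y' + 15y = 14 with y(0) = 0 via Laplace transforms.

sY + 15Y = 14/s. Y = 14/(s(s+15)). Partial fractions: Y = 14/15/s - 14/15/(s+15)

Final answer: y(t) = 14/15(1 - e^(-15t))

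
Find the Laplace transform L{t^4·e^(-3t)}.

L{t^n·e^(at)} = n!/(s-a)^(n+1), so L{t^4·e^(-3t)} = 24/(s+3)^5

Final answer: 24/(s+3)^5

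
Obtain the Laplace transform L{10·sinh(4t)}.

L{sinh(ωt)} = ω/(s² - ω²), so L{sinh(4t)} = 4/(s² - 16). Then L{10·sinh(4t)} = 10·4/(s² - 16) = 40/(s² - 16)

Final answer: 40/(s² - 16)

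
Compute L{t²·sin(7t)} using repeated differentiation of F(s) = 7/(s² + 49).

F(s) = 7/(s² + 49). F'(s) = -14s/(s² + 49)². F''(s) = -14(49 - 3s²)/(s² + 49)³ = (42s² - 686)/(s² + 49)³. So L{t²·sin(7t)} = (-1)² F''(s) = (42s² - 686)/(s² + 49)³

Final answer: (42s² - 686)/(s² + 49)³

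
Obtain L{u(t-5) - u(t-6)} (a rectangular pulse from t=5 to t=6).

L{u(t-a)} = e^(-as)/s. L{u(t-5) - u(t-6)} = (e^(-5s) - e^(-6s))/s

Final answer: (e^(-5s) - e^(-6s))/s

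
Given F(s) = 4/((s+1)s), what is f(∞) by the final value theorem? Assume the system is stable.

f(∞) = lim_{s→0} sF(s) = lim_{s→0} 4/(s+1) = 4

Final answer: 4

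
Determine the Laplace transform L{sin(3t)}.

L{sin(ωt)} = ω/(s² + ω²), so L{sin(3t)} = 3/(s² + 9)

Final answer: 3/(s² + 9)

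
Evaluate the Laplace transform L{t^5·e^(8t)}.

L{t^n·e^(at)} = n!/(s-a)^(n+1), so L{t^5·e^(8t)} = 120/(s-8)^6

Final answer: 120/(s-8)^6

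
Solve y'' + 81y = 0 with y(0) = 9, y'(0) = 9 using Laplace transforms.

L{y''} + 81L{y} = 0. s²Y - 9s - 9 + 81Y = 0. Y(s² + 81) = 9s + 9. Y = (9s + 9)/(s² + 81). Inverting: y(t) = 9cos(9t) + sin(9t)

Final answer: y(t) = 9cos(9t) + sin(9t)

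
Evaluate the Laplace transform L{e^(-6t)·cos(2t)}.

L{e^(at)·cos(ωt)} = (s-a)/((s-a)² + ω²), so L{e^(-6t)·cos(2t)} = (s+6)/((s+6)² + 4)

Final answer: (s+6)/((s+6)² + 4)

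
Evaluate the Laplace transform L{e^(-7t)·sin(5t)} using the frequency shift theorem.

Frequency shift: L{e^(at)f(t)} = F(s-a). L{e^(-7t)·sin(5t)} = 5/((s+7)² + 25)

Final answer: 5/((s+7)² + 25)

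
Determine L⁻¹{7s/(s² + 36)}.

This is the form c·s/(s² + a²) with a = 6, c = 7. L⁻¹ = 7·cos(6t)

Final answer: 7·cos(6t)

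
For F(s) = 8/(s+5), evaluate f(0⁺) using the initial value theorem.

f(0⁺) = lim_{s→∞} s·8/(s+5) = lim_{s→∞} 8s/(s+5) = 8

Final answer: 8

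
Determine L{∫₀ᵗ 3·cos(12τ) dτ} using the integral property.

L{∫₀ᵗ f(τ)dτ} = F(s)/s with F(s) = 3s/(s² + 144), so the result is (3s/(s² + 144))/s = 3/(s² + 144)

Final answer: 3/(s² + 144)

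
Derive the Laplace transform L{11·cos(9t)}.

L{cos(ωt)} = s/(s² + ω²), so L{cos(9t)} = s/(s² + 81). Then L{11·cos(9t)} = 11·s/(s² + 81) = 11s/(s² + 81)

Final answer: 11s/(s² + 81)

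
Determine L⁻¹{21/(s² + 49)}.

This is the form c·a/(s² + a²) with a = 7, c = 3. L⁻¹ = 3·sin(7t)

Final answer: 3·sin(7t)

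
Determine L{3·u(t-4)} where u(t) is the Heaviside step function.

L{u(t-a)} = e^(-as)/s. Here a=4, so L{u(t-4)} = e^(-4s)/s, and L{3·u(t-4)} = 3·e^(-4s)/s

Final answer: 3·e^(-4s)/s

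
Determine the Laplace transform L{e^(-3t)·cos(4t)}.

L{e^(at)·cos(ωt)} = (s-a)/((s-a)² + ω²), so L{e^(-3t)·cos(4t)} = (s+3)/((s+3)² + 16)

Final answer: (s+3)/((s+3)² + 16)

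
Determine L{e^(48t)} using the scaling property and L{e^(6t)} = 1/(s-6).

Using L{f(at)} = (1/a)F(s/a) with a=8 and f(t) = e^(6t): L{e^(48t)} = (1/8) · 1/((s/8)-6) = (1/8) · 8/(s-48) = 1/(s-48)

Final answer: 1/(s-48)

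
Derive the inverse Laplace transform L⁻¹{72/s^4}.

L⁻¹{n!/s^(n+1)} = t^n with n=3. So L⁻¹{6/s^4} = t^3, and L⁻¹{72/s^4} = (72/6)·t^3 = 12·t^3

Final answer: 12·t^3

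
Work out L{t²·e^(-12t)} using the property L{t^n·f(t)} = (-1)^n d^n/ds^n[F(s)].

L{e^(-12t)} = 1/(s+12). d/ds[1/(s+12)] = -1/(s+12)². d²/ds²[1/(s+12)] = 2/(s+12)³. So L{t²·e^(-12t)} = (-1)² · 2/(s+12)³ = 2/(s+12)³

Final answer: 2/(s+12)³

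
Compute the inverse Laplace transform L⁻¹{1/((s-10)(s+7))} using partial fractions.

Decompose: A/(s-10) + B/(s+7). A = 1/17, B = -1/17. f(t) = (e^(10t) - e^(-7t))/17

Final answer: (e^(10t) - e^(-7t))/17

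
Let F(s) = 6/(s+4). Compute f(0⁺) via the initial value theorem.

f(0⁺) = lim_{s→∞} s·6/(s+4) = lim_{s→∞} 6s/(s+4) = 6

Final answer: 6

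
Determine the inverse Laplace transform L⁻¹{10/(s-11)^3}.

L⁻¹{n!/(s-a)^(n+1)} = t^n·e^(at) with n=2, a=11. So L⁻¹{2/(s-11)^3} = t^2·e^(11t), and L⁻¹{10/(s-11)^3} = (10/2)·t^2·e^(11t) = 5·t^2·e^(11t)

Final answer: 5·t^2·e^(11t)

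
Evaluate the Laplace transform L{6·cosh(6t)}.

L{cosh(ωt)} = s/(s² - ω²), so L{cosh(6t)} = s/(s² - 36). Then L{6·cosh(6t)} = 6·s/(s² - 36) = 6s/(s² - 36)

Final answer: 6s/(s² - 36)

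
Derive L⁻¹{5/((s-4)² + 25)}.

Form: b/((s-a)² + b²) → e^(at)sin(bt). With a=4, b=5

Final answer: e^(4t)·sin(5t)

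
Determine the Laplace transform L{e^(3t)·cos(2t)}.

L{e^(at)·cos(ωt)} = (s-a)/((s-a)² + ω²), so L{e^(3t)·cos(2t)} = (s-3)/((s-3)² + 4)

Final answer: (s-3)/((s-3)² + 4)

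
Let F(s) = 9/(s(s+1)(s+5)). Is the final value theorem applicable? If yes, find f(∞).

Poles of sF(s) = 9/((s+1)(s+5)) are at s = -1 and s = -5, both in the left half-plane. Theorem applies. f(∞) = lim_{s→0} sF(s) = 9/(1·5) = 9/5

Final answer: 9/5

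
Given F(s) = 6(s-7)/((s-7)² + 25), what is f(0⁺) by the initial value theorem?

f(0⁺) = lim_{s→∞} sF(s) = lim_{s→∞} 6s(s-7)/((s-7)² + 25) = 6

Final answer: 6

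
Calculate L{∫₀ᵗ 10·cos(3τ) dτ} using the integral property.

L{∫₀ᵗ f(τ)dτ} = F(s)/s with F(s) = 10s/(s² + 9), so the result is (10s/(s² + 9))/s = 10/(s² + 9)

Final answer: 10/(s² + 9)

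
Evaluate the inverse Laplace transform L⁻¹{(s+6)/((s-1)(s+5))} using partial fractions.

Using partial fractions, f(t) = (7e^t - e^(-5t))/6

Final answer: (7e^t - e^(-5t))/6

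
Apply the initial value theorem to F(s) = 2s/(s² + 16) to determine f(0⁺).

f(0⁺) = lim_{s→∞} s·2s/(s² + 16) = lim_{s→∞} 2s²/(s² + 16) = 2

Final answer: 2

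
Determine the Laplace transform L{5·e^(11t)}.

L{e^(at)} = 1/(s-a), so L{e^(11t)} = 1/(s-11). Then L{5·e^(11t)} = 5/(s-11)

Final answer: 5/(s-11)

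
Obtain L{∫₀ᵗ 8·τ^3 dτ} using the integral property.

L{∫₀ᵗ f(τ)dτ} = F(s)/s with f(t) = 8t^3. F(s) = 48/s^4, so L{∫₀ᵗ 8·τ^3 dτ} = (48/s^4)/s = 48/s^5. (Check: ∫₀ᵗ 8·τ^3 dτ = 8t^4/4.)

Final answer: 48/s^5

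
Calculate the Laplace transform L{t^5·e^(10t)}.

L{t^n·e^(at)} = n!/(s-a)^(n+1), so L{t^5·e^(10t)} = 120/(s-10)^6

Final answer: 120/(s-10)^6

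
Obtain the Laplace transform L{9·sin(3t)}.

L{sin(ωt)} = ω/(s² + ω²), so L{sin(3t)} = 3/(s² + 9). Then L{9·sin(3t)} = 9·3/(s² + 9) = 27/(s² + 9)

Final answer: 27/(s² + 9)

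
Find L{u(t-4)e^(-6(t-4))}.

u(t-a)f(t-a) with f(t)=e^(-6t). L{e^(-6t)} = 1/(s+6). By time shift: e^(-4s)/(s+6)

Final answer: e^(-4s)/(s+6)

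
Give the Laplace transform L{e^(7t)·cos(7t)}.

L{e^(at)·cos(ωt)} = (s-a)/((s-a)² + ω²), so L{e^(7t)·cos(7t)} = (s-7)/((s-7)² + 49)

Final answer: (s-7)/((s-7)² + 49)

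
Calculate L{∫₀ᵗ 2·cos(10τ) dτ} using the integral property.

L{∫₀ᵗ f(τ)dτ} = F(s)/s with F(s) = 2s/(s² + 100), so the result is (2s/(s² + 100))/s = 2/(s² + 100)

Final answer: 2/(s² + 100)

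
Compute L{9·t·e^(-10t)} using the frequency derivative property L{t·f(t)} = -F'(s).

L{e^(-10t)} = 1/(s+10). By frequency derivative: L{t·e^(-10t)} = -d/ds[1/(s+10)] = -(-1)/(s+10)² = 1/(s+10)². Then L{9·t·e^(-10t)} = 9·1/(s+10)² = 9/(s+10)²

Final answer: 9/(s+10)²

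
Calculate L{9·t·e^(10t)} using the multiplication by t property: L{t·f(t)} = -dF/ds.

Using L{t^n·e^(at)} = n!/(s-a)^(n+1), L{t·e^(10t)} = 1/(s-10)^2, so L{9·t·e^(10t)} = 9·1/(s-10)^2 = 9/(s-10)^2

Final answer: 9/(s-10)^2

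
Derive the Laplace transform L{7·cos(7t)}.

L{cos(ωt)} = s/(s² + ω²), so L{cos(7t)} = s/(s² + 49). Then L{7·cos(7t)} = 7·s/(s² + 49) = 7s/(s² + 49)

Final answer: 7s/(s² + 49)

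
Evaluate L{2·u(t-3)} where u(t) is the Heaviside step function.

L{u(t-a)} = e^(-as)/s. Here a=3, so L{u(t-3)} = e^(-3s)/s, and L{2·u(t-3)} = 2·e^(-3s)/s

Final answer: 2·e^(-3s)/s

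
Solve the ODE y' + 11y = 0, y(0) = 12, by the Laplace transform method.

L{y'} + 11L{y} = 0. sY - 12 + 11Y = 0. Y(s+11) = 12. Y = 12/(s+11)

Final answer: y(t) = 12e^(-11t)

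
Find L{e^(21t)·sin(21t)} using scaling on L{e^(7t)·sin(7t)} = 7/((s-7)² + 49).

Scaling with a=3: L{e^(21t)·sin(21t)} = (1/3) · 7/((s/3-7)² + 49). Simplifying: 21/((s-21)² + 441)

Final answer: 21/((s-21)² + 441)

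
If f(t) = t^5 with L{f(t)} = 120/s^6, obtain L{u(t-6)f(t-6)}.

Time shift theorem: L{u(t-a)f(t-a)} = e^(-as)F(s). Here a=6, F(s) = 120/s^6, so L{u(t-6)f(t-6)} = e^(-6s)·120/s^6

Final answer: e^(-6s)·120/s^6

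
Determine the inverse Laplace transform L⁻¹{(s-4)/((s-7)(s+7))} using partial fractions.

Using partial fractions, f(t) = (3e^(7t) + 11e^(-7t))/14

Final answer: (3e^(7t) + 11e^(-7t))/14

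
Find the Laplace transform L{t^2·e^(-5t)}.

L{t^n·e^(at)} = n!/(s-a)^(n+1), so L{t^2·e^(-5t)} = 2/(s+5)^3

Final answer: 2/(s+5)^3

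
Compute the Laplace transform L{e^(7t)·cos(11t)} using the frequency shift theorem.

Frequency shift: L{e^(at)f(t)} = F(s-a). L{e^(7t)·cos(11t)} = (s-7)/((s-7)² + 121)

Final answer: (s-7)/((s-7)² + 121)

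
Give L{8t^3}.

L{t^n} = n!/s^(n+1). So L{8t^3} = 8·3!/s^4 = 48/s^4

Final answer: 48/s^4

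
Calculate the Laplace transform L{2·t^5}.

L{t^n} = n!/s^(n+1), so L{t^5} = 120/s^6. Then L{2·t^5} = 2·120/s^6 = 240/s^6

Final answer: 240/s^6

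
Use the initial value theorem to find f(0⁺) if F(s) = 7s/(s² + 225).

f(0⁺) = lim_{s→∞} s·7s/(s² + 225) = lim_{s→∞} 7s²/(s² + 225) = 7

Final answer: 7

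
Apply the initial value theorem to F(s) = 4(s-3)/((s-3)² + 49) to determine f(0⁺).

f(0⁺) = lim_{s→∞} sF(s) = lim_{s→∞} 4s(s-3)/((s-3)² + 49) = 4

Final answer: 4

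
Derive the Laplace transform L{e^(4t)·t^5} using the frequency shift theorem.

L{e^(at)·t^n} = n!/(s-a)^(n+1), so L{e^(4t)·t^5} = 120/(s-4)^6

Final answer: 120/(s-4)^6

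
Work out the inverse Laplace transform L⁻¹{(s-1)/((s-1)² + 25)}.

Using frequency shift, L⁻¹{(s-1)/((s-1)² + 25)} = e^t·cos(5t)

Final answer: e^t·cos(5t)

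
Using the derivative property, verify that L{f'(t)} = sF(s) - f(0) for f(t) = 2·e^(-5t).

f'(t) = -10e^(-5t). Direct: L{f'(t)} = -10/(s+5). Property: s·2/(s+5) - 2 = (2s - 2(s+5))/(s+5) = -10/(s+5). ✓

Final answer: -10/(s+5)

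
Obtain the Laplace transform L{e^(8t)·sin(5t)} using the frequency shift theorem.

Frequency shift: L{e^(at)f(t)} = F(s-a). L{e^(8t)·sin(5t)} = 5/((s-8)² + 25)

Final answer: 5/((s-8)² + 25)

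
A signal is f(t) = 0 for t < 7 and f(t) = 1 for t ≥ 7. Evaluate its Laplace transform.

f(t) = u(t-7). L{u(t-7)} = e^(-7s)/s, so L{f(t)} = e^(-7s)/s

Final answer: e^(-7s)/s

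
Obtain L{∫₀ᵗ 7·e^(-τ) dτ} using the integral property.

L{∫₀ᵗ f(τ)dτ} = F(s)/s with F(s) = 7/(s+1), so L{∫₀ᵗ 7·e^(-τ) dτ} = 7/(s(s+1))

Final answer: 7/(s(s+1))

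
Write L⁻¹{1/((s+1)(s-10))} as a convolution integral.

1/((s+1)(s-10)) = (1/(s+1))·(1/(s-10)) = L{e^(-t)}·L{e^(10t)}. So f(t) = e^(-t)*e^(10t) = ∫₀ᵗ e^(-τ)·e^(10(t-τ)) dτ

Final answer: ∫₀ᵗ e^(-τ)·e^(10(t-τ)) dτ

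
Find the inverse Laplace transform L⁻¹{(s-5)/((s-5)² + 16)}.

Using frequency shift, L⁻¹{(s-5)/((s-5)² + 16)} = e^(5t)·cos(4t)

Final answer: e^(5t)·cos(4t)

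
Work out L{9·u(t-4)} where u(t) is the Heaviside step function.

L{u(t-a)} = e^(-as)/s. Here a=4, so L{u(t-4)} = e^(-4s)/s, and L{9·u(t-4)} = 9·e^(-4s)/s

Final answer: 9·e^(-4s)/s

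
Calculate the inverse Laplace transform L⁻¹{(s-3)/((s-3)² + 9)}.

Using frequency shift, L⁻¹{(s-3)/((s-3)² + 9)} = e^(3t)·cos(3t)

Final answer: e^(3t)·cos(3t)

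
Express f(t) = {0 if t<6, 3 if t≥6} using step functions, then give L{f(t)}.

f(t) = 3·u(t-6). L{u(t-6)} = e^(-6s)/s, so L{f(t)} = 3·e^(-6s)/s

Final answer: 3·e^(-6s)/s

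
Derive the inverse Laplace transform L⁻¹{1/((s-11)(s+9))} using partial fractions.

Decompose: A/(s-11) + B/(s+9). A = 1/20, B = -1/20. f(t) = (e^(11t) - e^(-9t))/20

Final answer: (e^(11t) - e^(-9t))/20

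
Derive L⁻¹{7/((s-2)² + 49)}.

Form: b/((s-a)² + b²) → e^(at)sin(bt). With a=2, b=7

Final answer: e^(2t)·sin(7t)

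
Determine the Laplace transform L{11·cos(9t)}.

L{cos(ωt)} = s/(s² + ω²), so L{cos(9t)} = s/(s² + 81). Then L{11·cos(9t)} = 11·s/(s² + 81) = 11s/(s² + 81)

Final answer: 11s/(s² + 81)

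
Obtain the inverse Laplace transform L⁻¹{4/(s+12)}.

L⁻¹{1/(s-a)} = e^(at), so L⁻¹{1/(s+12)} = e^(-12t), and L⁻¹{4/(s+12)} = 4·e^(-12t)

Final answer: 4·e^(-12t)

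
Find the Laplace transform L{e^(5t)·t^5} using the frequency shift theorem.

L{e^(at)·t^n} = n!/(s-a)^(n+1), so L{e^(5t)·t^5} = 120/(s-5)^6

Final answer: 120/(s-5)^6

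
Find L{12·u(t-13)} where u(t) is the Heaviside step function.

L{u(t-a)} = e^(-as)/s. Here a=13, so L{u(t-13)} = e^(-13s)/s, and L{12·u(t-13)} = 12·e^(-13s)/s

Final answer: 12·e^(-13s)/s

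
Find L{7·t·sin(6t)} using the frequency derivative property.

L{sin(6t)} = 6/(s² + 36). By L{t·f(t)} = -F'(s): -d/ds[6/(s² + 36)] = -(6)·(-2s)/(s² + 36)² = 12s/(s² + 36)². Then L{7·t·sin(6t)} = 7·12s/(s² + 36)² = 84s/(s² + 36)²

Final answer: 84s/(s² + 36)²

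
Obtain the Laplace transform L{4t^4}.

L{4t^4} = 4 · L{t^4} = 4 · 24/s^5 = 96/s^5

Final answer: 96/s^5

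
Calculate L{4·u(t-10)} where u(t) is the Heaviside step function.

L{u(t-a)} = e^(-as)/s. Here a=10, so L{u(t-10)} = e^(-10s)/s, and L{4·u(t-10)} = 4·e^(-10s)/s

Final answer: 4·e^(-10s)/s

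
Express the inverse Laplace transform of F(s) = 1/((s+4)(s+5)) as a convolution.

1/((s+4)(s+5)) = (1/(s+4))·(1/(s+5)) = L{e^(-4t)}·L{e^(-5t)}. So f(t) = e^(-4t)*e^(-5t) = ∫₀ᵗ e^(-4τ)·e^(-5(t-τ)) dτ

Final answer: ∫₀ᵗ e^(-4τ)·e^(-5(t-τ)) dτ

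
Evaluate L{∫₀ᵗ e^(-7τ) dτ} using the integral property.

L{∫₀ᵗ f(τ)dτ} = F(s)/s with F(s) = 1/(s+7), so L{∫₀ᵗ e^(-7τ) dτ} = 1/(s(s+7))

Final answer: 1/(s(s+7))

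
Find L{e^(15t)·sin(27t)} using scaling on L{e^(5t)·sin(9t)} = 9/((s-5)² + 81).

Scaling with a=3: L{e^(15t)·sin(27t)} = (1/3) · 9/((s/3-5)² + 81). Simplifying: 27/((s-15)² + 729)

Final answer: 27/((s-15)² + 729)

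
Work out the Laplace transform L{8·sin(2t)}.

L{sin(ωt)} = ω/(s² + ω²), so L{sin(2t)} = 2/(s² + 4). Then L{8·sin(2t)} = 8·2/(s² + 4) = 16/(s² + 4)

Final answer: 16/(s² + 4)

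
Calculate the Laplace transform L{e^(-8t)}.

L{e^(at)} = 1/(s-a), so L{e^(-8t)} = 1/(s+8)

Final answer: 1/(s+8)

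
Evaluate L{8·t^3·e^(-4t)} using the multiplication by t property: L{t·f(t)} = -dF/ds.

Using L{t^n·e^(at)} = n!/(s-a)^(n+1), L{t^3·e^(-4t)} = 6/(s+4)^4, so L{8·t^3·e^(-4t)} = 8·6/(s+4)^4 = 48/(s+4)^4

Final answer: 48/(s+4)^4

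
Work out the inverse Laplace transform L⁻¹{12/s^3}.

L⁻¹{n!/s^(n+1)} = t^n with n=2. So L⁻¹{2/s^3} = t^2, and L⁻¹{12/s^3} = (12/2)·t^2 = 6·t^2

Final answer: 6·t^2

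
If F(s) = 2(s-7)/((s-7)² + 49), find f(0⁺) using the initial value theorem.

f(0⁺) = lim_{s→∞} sF(s) = lim_{s→∞} 2s(s-7)/((s-7)² + 49) = 2

Final answer: 2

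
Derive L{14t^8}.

L{t^n} = n!/s^(n+1). So L{14t^8} = 14·8!/s^9 = 564480/s^9

Final answer: 564480/s^9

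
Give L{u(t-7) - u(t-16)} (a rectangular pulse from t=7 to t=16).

L{u(t-a)} = e^(-as)/s. L{u(t-7) - u(t-16)} = (e^(-7s) - e^(-16s))/s

Final answer: (e^(-7s) - e^(-16s))/s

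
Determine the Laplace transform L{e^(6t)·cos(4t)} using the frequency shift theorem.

Frequency shift: L{e^(at)f(t)} = F(s-a). L{e^(6t)·cos(4t)} = (s-6)/((s-6)² + 16)

Final answer: (s-6)/((s-6)² + 16)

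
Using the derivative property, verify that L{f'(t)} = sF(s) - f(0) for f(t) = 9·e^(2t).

f'(t) = 18e^(2t). Direct: L{f'(t)} = 18/(s-2). Property: s·9/(s-2) - 9 = (9s - 9(s-2))/(s-2) = 18/(s-2). ✓

Final answer: 18/(s-2)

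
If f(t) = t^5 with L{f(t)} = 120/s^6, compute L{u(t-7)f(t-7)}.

Time shift theorem: L{u(t-a)f(t-a)} = e^(-as)F(s). Here a=7, F(s) = 120/s^6, so L{u(t-7)f(t-7)} = e^(-7s)·120/s^6

Final answer: e^(-7s)·120/s^6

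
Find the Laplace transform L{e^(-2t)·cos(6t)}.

L{e^(at)·cos(ωt)} = (s-a)/((s-a)² + ω²), so L{e^(-2t)·cos(6t)} = (s+2)/((s+2)² + 36)

Final answer: (s+2)/((s+2)² + 36)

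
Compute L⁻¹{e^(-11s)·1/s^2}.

L⁻¹{1/s^2} = t. By the time shift theorem, L⁻¹{e^(-as)F(s)} = u(t-a)f(t-a) with a=11, so L⁻¹{e^(-11s)·1/s^2} = u(t-11)·(t-11)

Final answer: u(t-11)·(t-11)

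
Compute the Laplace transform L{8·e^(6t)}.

L{e^(at)} = 1/(s-a), so L{e^(6t)} = 1/(s-6). Then L{8·e^(6t)} = 8/(s-6)

Final answer: 8/(s-6)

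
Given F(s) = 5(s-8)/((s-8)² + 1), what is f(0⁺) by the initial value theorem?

f(0⁺) = lim_{s→∞} sF(s) = lim_{s→∞} 5s(s-8)/((s-8)² + 1) = 5

Final answer: 5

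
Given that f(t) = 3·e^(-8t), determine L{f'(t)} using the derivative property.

f(0) = 3, F(s) = 3/(s+8). L{f'(t)} = s·F(s) - f(0) = 3s/(s+8) - 3 = (3s - 3(s+8))/(s+8) = -24/(s+8)

Final answer: -24/(s+8)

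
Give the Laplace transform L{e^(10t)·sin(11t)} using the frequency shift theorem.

Frequency shift: L{e^(at)f(t)} = F(s-a). L{e^(10t)·sin(11t)} = 11/((s-10)² + 121)

Final answer: 11/((s-10)² + 121)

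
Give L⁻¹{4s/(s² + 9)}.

This is the form c·s/(s² + a²) with a = 3, c = 4. L⁻¹ = 4·cos(3t)

Final answer: 4·cos(3t)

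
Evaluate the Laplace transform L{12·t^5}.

L{t^n} = n!/s^(n+1), so L{t^5} = 120/s^6. Then L{12·t^5} = 12·120/s^6 = 1440/s^6

Final answer: 1440/s^6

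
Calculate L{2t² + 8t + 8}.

L{2t² + 8t + 8} = 2·2/s³ + 8/s² + 8/s = 4/s³ + 8/s² + 8/s

Final answer: 4/s³ + 8/s² + 8/s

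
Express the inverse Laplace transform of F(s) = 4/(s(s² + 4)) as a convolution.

4/(s(s² + 4)) = (1/s)·(4/(s² + 4)) = L{1}·L{2·sin(2t)}. So f(t) = 1*(2·sin(2t)) = ∫₀ᵗ 2·sin(2τ) dτ

Final answer: ∫₀ᵗ 2·sin(2τ) dτ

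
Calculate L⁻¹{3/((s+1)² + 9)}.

Form: b/((s-a)² + b²) → e^(at)sin(bt). With a=-1, b=3

Final answer: e^(-t)·sin(3t)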